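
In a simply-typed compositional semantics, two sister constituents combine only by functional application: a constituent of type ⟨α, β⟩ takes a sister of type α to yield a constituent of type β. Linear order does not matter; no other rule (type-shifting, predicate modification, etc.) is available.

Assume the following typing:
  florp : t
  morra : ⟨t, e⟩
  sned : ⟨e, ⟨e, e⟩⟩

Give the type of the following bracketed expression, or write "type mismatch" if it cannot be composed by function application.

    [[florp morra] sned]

⟨e, e⟩

[florp morra] — morra of type ⟨t, e⟩ combines with florp of type t: type e.
[[florp morra] sned] — sned of type ⟨e, ⟨e, e⟩⟩ combines with [florp morra] of type e: type ⟨e, e⟩.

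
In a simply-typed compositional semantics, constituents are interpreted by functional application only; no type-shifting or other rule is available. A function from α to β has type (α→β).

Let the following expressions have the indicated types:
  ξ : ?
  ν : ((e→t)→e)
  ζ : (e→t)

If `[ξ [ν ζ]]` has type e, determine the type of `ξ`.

For [ξ [ν ζ]] to have type e with [ν ζ] of type e, ξ must be the function: ξ : (e→e).

(e→e)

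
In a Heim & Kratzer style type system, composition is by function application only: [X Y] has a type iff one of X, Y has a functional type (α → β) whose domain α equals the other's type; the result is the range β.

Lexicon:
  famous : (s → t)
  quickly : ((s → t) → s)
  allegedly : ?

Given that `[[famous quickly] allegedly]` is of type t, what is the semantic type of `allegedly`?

[[famous quickly] allegedly] is required to be t. [famous quickly] : s cannot yield t as functor, so allegedly : (s → t).

(s → t)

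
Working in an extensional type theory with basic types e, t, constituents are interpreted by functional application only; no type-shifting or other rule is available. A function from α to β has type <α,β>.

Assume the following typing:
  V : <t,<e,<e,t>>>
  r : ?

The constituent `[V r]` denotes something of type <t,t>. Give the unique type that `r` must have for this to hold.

For [V r] to have type <t,t> with V of type <t,<e,<e,t>>>, r must be the function: r : <<t,<e,<e,t>>>,<t,t>>.

<<t,<e,<e,t>>>,<t,t>>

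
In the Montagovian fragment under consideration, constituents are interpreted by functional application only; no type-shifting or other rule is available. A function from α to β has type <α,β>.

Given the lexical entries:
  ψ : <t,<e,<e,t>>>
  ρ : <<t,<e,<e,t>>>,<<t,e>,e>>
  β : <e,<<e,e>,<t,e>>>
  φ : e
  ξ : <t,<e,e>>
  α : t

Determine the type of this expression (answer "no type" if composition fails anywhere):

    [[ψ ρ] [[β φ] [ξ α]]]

e

[ψ ρ]: <<t,<e,<e,t>>>,<<t,e>,e>> applied to <t,<e,<e,t>>> yields <<t,e>,e>.
[β φ]: <e,<<e,e>,<t,e>>> applied to e yields <<e,e>,<t,e>>.
[ξ α]: <t,<e,e>> applied to t yields <e,e>.
[[β φ] [ξ α]]: <<e,e>,<t,e>> applied to <e,e> yields <t,e>.
[[ψ ρ] [[β φ] [ξ α]]]: <<t,e>,e> applied to <t,e> yields e.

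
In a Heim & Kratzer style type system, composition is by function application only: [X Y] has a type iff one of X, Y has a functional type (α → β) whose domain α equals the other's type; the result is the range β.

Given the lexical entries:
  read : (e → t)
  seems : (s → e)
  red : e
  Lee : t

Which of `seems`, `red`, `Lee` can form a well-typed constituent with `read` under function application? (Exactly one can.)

red

seems : (s → e) — no; read wants e, and seems wants s.
red — combines: read : (e → t) takes red : e as argument, giving t.
Lee : t — no; read wants e, and Lee wants nothing (atomic).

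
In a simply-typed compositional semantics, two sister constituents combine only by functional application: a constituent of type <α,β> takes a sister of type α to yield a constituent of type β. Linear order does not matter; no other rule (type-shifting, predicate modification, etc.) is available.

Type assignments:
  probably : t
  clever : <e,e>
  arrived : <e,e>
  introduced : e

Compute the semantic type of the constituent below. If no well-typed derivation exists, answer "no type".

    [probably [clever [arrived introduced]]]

[arrived introduced]: arrived is <e,e>, introduced is e; result e.
[clever [arrived introduced]]: clever is <e,e>, [arrived introduced] is e; result e.
[probably [clever [arrived introduced]]]: t with e — neither is a function whose domain matches the other; composition fails here.

no type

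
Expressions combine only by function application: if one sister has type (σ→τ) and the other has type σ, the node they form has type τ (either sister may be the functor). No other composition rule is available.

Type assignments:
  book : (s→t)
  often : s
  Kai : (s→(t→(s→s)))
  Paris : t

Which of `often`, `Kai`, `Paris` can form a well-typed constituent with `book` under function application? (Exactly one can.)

often

often — combines: book : (s→t) takes often : s as argument, giving t.
Kai : (s→(t→(s→s))) — does not combine with book.
Paris : t — does not combine with book.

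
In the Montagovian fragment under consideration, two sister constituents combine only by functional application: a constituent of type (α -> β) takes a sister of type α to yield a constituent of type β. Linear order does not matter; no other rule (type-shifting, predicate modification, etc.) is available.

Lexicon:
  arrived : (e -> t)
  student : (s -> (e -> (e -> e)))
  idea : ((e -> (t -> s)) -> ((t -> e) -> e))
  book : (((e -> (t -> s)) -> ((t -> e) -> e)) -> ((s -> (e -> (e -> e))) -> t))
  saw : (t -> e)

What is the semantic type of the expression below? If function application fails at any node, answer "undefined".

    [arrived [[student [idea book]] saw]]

t

At [idea book], book : (((e -> (t -> s)) -> ((t -> e) -> e)) -> ((s -> (e -> (e -> e))) -> t)) takes idea : ((e -> (t -> s)) -> ((t -> e) -> e)), giving ((s -> (e -> (e -> e))) -> t).
At [student [idea book]], [idea book] : ((s -> (e -> (e -> e))) -> t) takes student : (s -> (e -> (e -> e))), giving t.
At [[student [idea book]] saw], saw : (t -> e) takes [student [idea book]] : t, giving e.
At [arrived [[student [idea book]] saw]], arrived : (e -> t) takes [[student [idea book]] saw] : e, giving t.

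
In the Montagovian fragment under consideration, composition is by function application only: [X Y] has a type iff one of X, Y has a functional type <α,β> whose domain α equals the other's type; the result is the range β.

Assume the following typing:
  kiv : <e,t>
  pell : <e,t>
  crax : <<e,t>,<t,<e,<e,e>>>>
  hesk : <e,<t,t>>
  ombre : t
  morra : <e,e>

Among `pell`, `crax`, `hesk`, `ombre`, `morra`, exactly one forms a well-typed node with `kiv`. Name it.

crax

pell : <e,t> — no; kiv wants e, and pell wants e.
crax — combines: crax : <<e,t>,<t,<e,<e,e>>>> takes kiv : <e,t> as argument, giving <t,<e,<e,e>>>.
hesk : <e,<t,t>> — no; kiv wants e, and hesk wants e.
ombre : t — no; kiv wants e, and ombre wants nothing (atomic).
morra : <e,e> — no; kiv wants e, and morra wants e.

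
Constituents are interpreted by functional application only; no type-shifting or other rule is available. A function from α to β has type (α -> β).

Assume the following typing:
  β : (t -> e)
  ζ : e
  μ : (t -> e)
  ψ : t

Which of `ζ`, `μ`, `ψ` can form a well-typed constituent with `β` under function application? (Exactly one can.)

ψ

ζ : e — does not combine with β.
μ : (t -> e) — does not combine with β.
ψ — combines: β : (t -> e) takes ψ : t as argument, giving e.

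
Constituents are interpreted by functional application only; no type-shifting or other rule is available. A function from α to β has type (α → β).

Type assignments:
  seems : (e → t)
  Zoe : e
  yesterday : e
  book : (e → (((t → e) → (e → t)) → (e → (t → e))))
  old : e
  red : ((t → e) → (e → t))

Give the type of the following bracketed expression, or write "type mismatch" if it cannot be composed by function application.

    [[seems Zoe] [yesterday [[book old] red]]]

At [seems Zoe], seems : (e → t) takes Zoe : e, giving t.
At [book old], book : (e → (((t → e) → (e → t)) → (e → (t → e)))) takes old : e, giving (((t → e) → (e → t)) → (e → (t → e))).
At [[book old] red], [book old] : (((t → e) → (e → t)) → (e → (t → e))) takes red : ((t → e) → (e → t)), giving (e → (t → e)).
At [yesterday [[book old] red]], [[book old] red] : (e → (t → e)) takes yesterday : e, giving (t → e).
At [[seems Zoe] [yesterday [[book old] red]]], [yesterday [[book old] red]] : (t → e) takes [seems Zoe] : t, giving e.

e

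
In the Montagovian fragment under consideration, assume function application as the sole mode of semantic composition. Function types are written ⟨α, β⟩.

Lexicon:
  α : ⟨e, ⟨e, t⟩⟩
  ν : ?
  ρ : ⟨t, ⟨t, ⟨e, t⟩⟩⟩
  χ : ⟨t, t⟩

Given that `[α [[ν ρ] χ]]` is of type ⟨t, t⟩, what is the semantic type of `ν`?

[α [[ν ρ] χ]] must have type ⟨t, t⟩. The sister α has type ⟨e, ⟨e, t⟩⟩; that is not a function onto ⟨t, t⟩, so [[ν ρ] χ] must be the functor, of type ⟨⟨e, ⟨e, t⟩⟩, ⟨t, t⟩⟩.
[[ν ρ] χ] must have type ⟨⟨e, ⟨e, t⟩⟩, ⟨t, t⟩⟩. The sister χ has type ⟨t, t⟩; that is not a function onto ⟨⟨e, ⟨e, t⟩⟩, ⟨t, t⟩⟩, so [ν ρ] must be the functor, of type ⟨⟨t, t⟩, ⟨⟨e, ⟨e, t⟩⟩, ⟨t, t⟩⟩⟩.
[ν ρ] must have type ⟨⟨t, t⟩, ⟨⟨e, ⟨e, t⟩⟩, ⟨t, t⟩⟩⟩. The sister ρ has type ⟨t, ⟨t, ⟨e, t⟩⟩⟩; that is not a function onto ⟨⟨t, t⟩, ⟨⟨e, ⟨e, t⟩⟩, ⟨t, t⟩⟩⟩, so ν must be the functor, of type ⟨⟨t, ⟨t, ⟨e, t⟩⟩⟩, ⟨⟨t, t⟩, ⟨⟨e, ⟨e, t⟩⟩, ⟨t, t⟩⟩⟩⟩.

⟨⟨t, ⟨t, ⟨e, t⟩⟩⟩, ⟨⟨t, t⟩, ⟨⟨e, ⟨e, t⟩⟩, ⟨t, t⟩⟩⟩⟩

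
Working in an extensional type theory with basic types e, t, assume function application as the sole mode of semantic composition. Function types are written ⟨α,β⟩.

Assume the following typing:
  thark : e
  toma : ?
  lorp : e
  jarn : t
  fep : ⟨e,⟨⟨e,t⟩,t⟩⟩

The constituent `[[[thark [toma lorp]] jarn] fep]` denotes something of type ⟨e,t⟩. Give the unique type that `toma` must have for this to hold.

For [[[thark [toma lorp]] jarn] fep] to have type ⟨e,t⟩ with fep of type ⟨e,⟨⟨e,t⟩,t⟩⟩, [[thark [toma lorp]] jarn] must be the function: [[thark [toma lorp]] jarn] : ⟨⟨e,⟨⟨e,t⟩,t⟩⟩,⟨e,t⟩⟩.
For [[thark [toma lorp]] jarn] to have type ⟨⟨e,⟨⟨e,t⟩,t⟩⟩,⟨e,t⟩⟩ with jarn of type t, [thark [toma lorp]] must be the function: [thark [toma lorp]] : ⟨t,⟨⟨e,⟨⟨e,t⟩,t⟩⟩,⟨e,t⟩⟩⟩.
For [thark [toma lorp]] to have type ⟨t,⟨⟨e,⟨⟨e,t⟩,t⟩⟩,⟨e,t⟩⟩⟩ with thark of type e, [toma lorp] must be the function: [toma lorp] : ⟨e,⟨t,⟨⟨e,⟨⟨e,t⟩,t⟩⟩,⟨e,t⟩⟩⟩⟩.
For [toma lorp] to have type ⟨e,⟨t,⟨⟨e,⟨⟨e,t⟩,t⟩⟩,⟨e,t⟩⟩⟩⟩ with lorp of type e, toma must be the function: toma : ⟨e,⟨e,⟨t,⟨⟨e,⟨⟨e,t⟩,t⟩⟩,⟨e,t⟩⟩⟩⟩⟩.

⟨e,⟨e,⟨t,⟨⟨e,⟨⟨e,t⟩,t⟩⟩,⟨e,t⟩⟩⟩⟩⟩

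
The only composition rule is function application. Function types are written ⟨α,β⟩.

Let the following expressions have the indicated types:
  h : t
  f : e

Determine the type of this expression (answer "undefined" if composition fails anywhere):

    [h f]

undefined

At [h f]: neither t nor e can take the other as argument; the node is ill-typed.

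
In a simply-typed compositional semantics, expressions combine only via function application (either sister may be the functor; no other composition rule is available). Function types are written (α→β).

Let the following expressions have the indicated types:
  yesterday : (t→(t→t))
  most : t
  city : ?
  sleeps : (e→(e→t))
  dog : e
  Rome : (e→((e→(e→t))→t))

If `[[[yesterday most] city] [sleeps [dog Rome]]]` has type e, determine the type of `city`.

((t→t)→(t→e))

[[[yesterday most] city] [sleeps [dog Rome]]] is required to be e. [sleeps [dog Rome]] : t cannot yield e as functor, so [[yesterday most] city] : (t→e).
[[yesterday most] city] is required to be (t→e). [yesterday most] : (t→t) cannot yield (t→e) as functor, so city : ((t→t)→(t→e)).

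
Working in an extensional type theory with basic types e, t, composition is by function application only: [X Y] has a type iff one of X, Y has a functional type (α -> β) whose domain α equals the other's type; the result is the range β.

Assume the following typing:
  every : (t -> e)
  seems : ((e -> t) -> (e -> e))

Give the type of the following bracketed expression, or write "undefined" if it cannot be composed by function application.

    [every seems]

undefined

[every seems]: (t -> e) with ((e -> t) -> (e -> e)) — neither is a function whose domain matches the other; composition fails here.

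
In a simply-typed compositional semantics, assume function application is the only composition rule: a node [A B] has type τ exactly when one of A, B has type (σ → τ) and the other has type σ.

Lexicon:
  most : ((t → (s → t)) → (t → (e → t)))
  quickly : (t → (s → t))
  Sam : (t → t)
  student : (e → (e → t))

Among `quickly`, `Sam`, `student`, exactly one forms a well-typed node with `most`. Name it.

quickly — combines: most : ((t → (s → t)) → (t → (e → t))) takes quickly : (t → (s → t)) as argument, giving (t → (e → t)).
Sam : (t → t) — does not combine with most.
student : (e → (e → t)) — does not combine with most.

quickly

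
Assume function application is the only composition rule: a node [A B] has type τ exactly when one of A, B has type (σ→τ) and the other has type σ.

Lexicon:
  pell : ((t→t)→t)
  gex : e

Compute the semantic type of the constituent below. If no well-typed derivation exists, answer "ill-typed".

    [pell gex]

ill-typed

At [pell gex]: neither ((t→t)→t) nor e can take the other as argument; the node is ill-typed.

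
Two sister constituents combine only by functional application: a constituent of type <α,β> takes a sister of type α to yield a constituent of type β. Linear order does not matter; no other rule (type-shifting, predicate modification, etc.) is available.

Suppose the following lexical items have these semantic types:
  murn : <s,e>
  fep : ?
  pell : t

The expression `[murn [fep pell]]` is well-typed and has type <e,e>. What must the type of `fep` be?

<t,<<s,e>,<e,e>>>

[murn [fep pell]] is required to be <e,e>. murn : <s,e> cannot yield <e,e> as functor, so [fep pell] : <<s,e>,<e,e>>.
[fep pell] is required to be <<s,e>,<e,e>>. pell : t cannot yield <<s,e>,<e,e>> as functor, so fep : <t,<<s,e>,<e,e>>>.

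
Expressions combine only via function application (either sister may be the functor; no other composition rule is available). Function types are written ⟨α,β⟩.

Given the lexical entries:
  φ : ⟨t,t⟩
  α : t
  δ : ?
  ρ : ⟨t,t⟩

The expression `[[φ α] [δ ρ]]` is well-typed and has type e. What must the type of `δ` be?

[[φ α] [δ ρ]] must have type e. The sister [φ α] has type t; that is not a function onto e, so [δ ρ] must be the functor, of type ⟨t,e⟩.
[δ ρ] must have type ⟨t,e⟩. The sister ρ has type ⟨t,t⟩; that is not a function onto ⟨t,e⟩, so δ must be the functor, of type ⟨⟨t,t⟩,⟨t,e⟩⟩.

⟨⟨t,t⟩,⟨t,e⟩⟩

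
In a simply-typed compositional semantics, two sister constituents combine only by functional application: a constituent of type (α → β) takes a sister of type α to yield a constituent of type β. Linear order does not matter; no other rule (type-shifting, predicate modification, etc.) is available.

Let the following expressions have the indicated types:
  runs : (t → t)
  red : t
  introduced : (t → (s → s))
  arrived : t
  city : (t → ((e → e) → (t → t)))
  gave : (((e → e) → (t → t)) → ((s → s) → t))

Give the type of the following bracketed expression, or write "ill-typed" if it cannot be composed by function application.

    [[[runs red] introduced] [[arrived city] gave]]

t

[runs red]: runs is (t → t), red is t; result t.
[[runs red] introduced]: introduced is (t → (s → s)), [runs red] is t; result (s → s).
[arrived city]: city is (t → ((e → e) → (t → t))), arrived is t; result ((e → e) → (t → t)).
[[arrived city] gave]: gave is (((e → e) → (t → t)) → ((s → s) → t)), [arrived city] is ((e → e) → (t → t)); result ((s → s) → t).
[[[runs red] introduced] [[arrived city] gave]]: [[arrived city] gave] is ((s → s) → t), [[runs red] introduced] is (s → s); result t.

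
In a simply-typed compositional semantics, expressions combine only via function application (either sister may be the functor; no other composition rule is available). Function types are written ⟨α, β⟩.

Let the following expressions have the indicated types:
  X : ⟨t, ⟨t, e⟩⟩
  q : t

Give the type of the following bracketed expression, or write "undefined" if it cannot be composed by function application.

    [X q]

[X q]: functor X : ⟨t, ⟨t, e⟩⟩, argument q : t; result ⟨t, e⟩.

⟨t, e⟩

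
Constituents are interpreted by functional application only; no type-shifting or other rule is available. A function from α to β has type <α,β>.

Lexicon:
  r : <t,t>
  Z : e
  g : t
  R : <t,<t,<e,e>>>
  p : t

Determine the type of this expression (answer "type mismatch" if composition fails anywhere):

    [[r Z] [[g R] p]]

type mismatch

At [r Z]: neither <t,t> nor e can take the other as argument; the node is ill-typed.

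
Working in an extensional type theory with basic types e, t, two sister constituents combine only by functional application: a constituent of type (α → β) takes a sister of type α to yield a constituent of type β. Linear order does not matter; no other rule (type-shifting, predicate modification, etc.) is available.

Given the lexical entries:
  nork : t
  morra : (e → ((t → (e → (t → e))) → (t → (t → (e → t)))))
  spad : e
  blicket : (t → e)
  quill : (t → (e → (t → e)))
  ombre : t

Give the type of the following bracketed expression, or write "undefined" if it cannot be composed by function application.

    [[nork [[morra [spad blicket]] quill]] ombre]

undefined

At [spad blicket]: neither e nor (t → e) can take the other as argument; the node is ill-typed.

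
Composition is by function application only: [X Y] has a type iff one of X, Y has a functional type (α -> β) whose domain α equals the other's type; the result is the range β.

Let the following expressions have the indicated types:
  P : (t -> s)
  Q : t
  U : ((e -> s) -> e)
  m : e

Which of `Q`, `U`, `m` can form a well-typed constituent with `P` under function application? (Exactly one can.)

Q — combines: P : (t -> s) takes Q : t as argument, giving s.
U : ((e -> s) -> e) — does not combine with P.
m : e — does not combine with P.

Q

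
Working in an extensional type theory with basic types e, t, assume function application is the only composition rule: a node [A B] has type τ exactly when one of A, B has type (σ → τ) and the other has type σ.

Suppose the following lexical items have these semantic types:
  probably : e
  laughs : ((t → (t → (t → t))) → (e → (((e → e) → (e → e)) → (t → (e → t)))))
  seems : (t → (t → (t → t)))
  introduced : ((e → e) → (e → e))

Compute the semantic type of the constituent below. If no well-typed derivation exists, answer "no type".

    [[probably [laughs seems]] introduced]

[laughs seems]: functor laughs : ((t → (t → (t → t))) → (e → (((e → e) → (e → e)) → (t → (e → t))))), argument seems : (t → (t → (t → t))); result (e → (((e → e) → (e → e)) → (t → (e → t)))).
[probably [laughs seems]]: functor [laughs seems] : (e → (((e → e) → (e → e)) → (t → (e → t)))), argument probably : e; result (((e → e) → (e → e)) → (t → (e → t))).
[[probably [laughs seems]] introduced]: functor [probably [laughs seems]] : (((e → e) → (e → e)) → (t → (e → t))), argument introduced : ((e → e) → (e → e)); result (t → (e → t)).

(t → (e → t))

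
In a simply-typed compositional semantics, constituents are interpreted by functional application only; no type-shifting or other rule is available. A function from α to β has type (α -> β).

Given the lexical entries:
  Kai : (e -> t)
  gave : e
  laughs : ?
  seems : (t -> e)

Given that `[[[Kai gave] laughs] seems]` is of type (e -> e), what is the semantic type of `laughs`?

For [[[Kai gave] laughs] seems] to have type (e -> e) with seems of type (t -> e), [[Kai gave] laughs] must be the function: [[Kai gave] laughs] : ((t -> e) -> (e -> e)).
For [[Kai gave] laughs] to have type ((t -> e) -> (e -> e)) with [Kai gave] of type t, laughs must be the function: laughs : (t -> ((t -> e) -> (e -> e))).

(t -> ((t -> e) -> (e -> e)))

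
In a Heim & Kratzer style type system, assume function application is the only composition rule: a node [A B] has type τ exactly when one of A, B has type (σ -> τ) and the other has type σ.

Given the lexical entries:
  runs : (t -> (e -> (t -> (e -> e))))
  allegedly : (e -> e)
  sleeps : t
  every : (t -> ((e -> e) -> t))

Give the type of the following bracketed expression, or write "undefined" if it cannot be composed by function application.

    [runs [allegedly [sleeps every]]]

At [sleeps every], every : (t -> ((e -> e) -> t)) takes sleeps : t, giving ((e -> e) -> t).
At [allegedly [sleeps every]], [sleeps every] : ((e -> e) -> t) takes allegedly : (e -> e), giving t.
At [runs [allegedly [sleeps every]]], runs : (t -> (e -> (t -> (e -> e)))) takes [allegedly [sleeps every]] : t, giving (e -> (t -> (e -> e))).

(e -> (t -> (e -> e)))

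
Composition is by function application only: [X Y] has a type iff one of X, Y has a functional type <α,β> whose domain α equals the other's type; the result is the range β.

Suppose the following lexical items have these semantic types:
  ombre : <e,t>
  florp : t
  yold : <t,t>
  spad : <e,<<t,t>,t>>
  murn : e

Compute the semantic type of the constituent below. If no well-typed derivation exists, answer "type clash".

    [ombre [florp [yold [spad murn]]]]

[spad murn]: functor spad : <e,<<t,t>,t>>, argument murn : e; result <<t,t>,t>.
[yold [spad murn]]: functor [spad murn] : <<t,t>,t>, argument yold : <t,t>; result t.
[florp [yold [spad murn]]]: t with t — neither is a function whose domain matches the other; composition fails here.

type clash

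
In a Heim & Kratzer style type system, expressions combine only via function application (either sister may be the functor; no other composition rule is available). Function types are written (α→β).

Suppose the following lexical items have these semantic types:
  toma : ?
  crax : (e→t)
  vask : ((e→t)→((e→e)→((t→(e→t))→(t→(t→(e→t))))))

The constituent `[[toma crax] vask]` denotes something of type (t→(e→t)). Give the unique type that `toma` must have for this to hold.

At [[toma crax] vask] (required: (t→(e→t))): vask is ((e→t)→((e→e)→((t→(e→t))→(t→(t→(e→t)))))), which is not a function with range (t→(e→t)); hence [toma crax] is the functor — type (((e→t)→((e→e)→((t→(e→t))→(t→(t→(e→t))))))→(t→(e→t))).
At [toma crax] (required: (((e→t)→((e→e)→((t→(e→t))→(t→(t→(e→t))))))→(t→(e→t)))): crax is (e→t), which is not a function with range (((e→t)→((e→e)→((t→(e→t))→(t→(t→(e→t))))))→(t→(e→t))); hence toma is the functor — type ((e→t)→(((e→t)→((e→e)→((t→(e→t))→(t→(t→(e→t))))))→(t→(e→t)))).

((e→t)→(((e→t)→((e→e)→((t→(e→t))→(t→(t→(e→t))))))→(t→(e→t))))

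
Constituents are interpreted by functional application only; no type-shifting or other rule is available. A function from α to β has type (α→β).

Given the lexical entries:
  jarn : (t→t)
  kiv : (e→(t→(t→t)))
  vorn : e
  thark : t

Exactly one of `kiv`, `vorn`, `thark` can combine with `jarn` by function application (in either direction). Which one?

kiv : (e→(t→(t→t))) — jarn needs t; kiv needs e; neither fits.
vorn : e — jarn needs t; vorn needs nothing (atomic); neither fits.
thark — combines: jarn : (t→t) takes thark : t as argument, giving t.

thark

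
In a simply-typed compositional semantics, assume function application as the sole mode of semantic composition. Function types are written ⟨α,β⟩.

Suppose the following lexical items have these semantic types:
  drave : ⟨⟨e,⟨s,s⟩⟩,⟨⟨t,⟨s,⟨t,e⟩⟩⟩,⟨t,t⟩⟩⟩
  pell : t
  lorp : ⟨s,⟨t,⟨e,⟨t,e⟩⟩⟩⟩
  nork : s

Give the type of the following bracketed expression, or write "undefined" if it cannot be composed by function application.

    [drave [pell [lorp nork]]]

[lorp nork]: ⟨s,⟨t,⟨e,⟨t,e⟩⟩⟩⟩ applied to s yields ⟨t,⟨e,⟨t,e⟩⟩⟩.
[pell [lorp nork]]: ⟨t,⟨e,⟨t,e⟩⟩⟩ applied to t yields ⟨e,⟨t,e⟩⟩.
[drave [pell [lorp nork]]]: ⟨⟨e,⟨s,s⟩⟩,⟨⟨t,⟨s,⟨t,e⟩⟩⟩,⟨t,t⟩⟩⟩ with ⟨e,⟨t,e⟩⟩ — neither is a function whose domain matches the other; composition fails here.

undefined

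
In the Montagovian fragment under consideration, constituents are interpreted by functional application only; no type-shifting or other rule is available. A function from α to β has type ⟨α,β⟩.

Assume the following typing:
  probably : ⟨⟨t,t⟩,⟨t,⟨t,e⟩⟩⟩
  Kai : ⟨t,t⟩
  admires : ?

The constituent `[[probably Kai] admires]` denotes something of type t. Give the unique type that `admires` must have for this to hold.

⟨⟨t,⟨t,e⟩⟩,t⟩

[[probably Kai] admires] is required to be t. [probably Kai] : ⟨t,⟨t,e⟩⟩ cannot yield t as functor, so admires : ⟨⟨t,⟨t,e⟩⟩,t⟩.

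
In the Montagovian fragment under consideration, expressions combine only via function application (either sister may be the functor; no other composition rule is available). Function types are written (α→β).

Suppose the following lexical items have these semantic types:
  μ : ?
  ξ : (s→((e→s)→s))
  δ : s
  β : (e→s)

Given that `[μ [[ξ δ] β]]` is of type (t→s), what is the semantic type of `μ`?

(s→(t→s))

At [μ [[ξ δ] β]] (required: (t→s)): [[ξ δ] β] is s, which is not a function with range (t→s); hence μ is the functor — type (s→(t→s)).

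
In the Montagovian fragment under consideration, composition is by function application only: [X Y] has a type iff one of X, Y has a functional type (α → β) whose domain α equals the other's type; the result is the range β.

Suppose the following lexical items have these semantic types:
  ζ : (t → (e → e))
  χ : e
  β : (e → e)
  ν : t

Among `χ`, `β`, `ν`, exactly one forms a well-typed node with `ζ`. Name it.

ν

χ : e — does not combine with ζ.
β : (e → e) — does not combine with ζ.
ν — combines: ζ : (t → (e → e)) takes ν : t as argument, giving (e → e).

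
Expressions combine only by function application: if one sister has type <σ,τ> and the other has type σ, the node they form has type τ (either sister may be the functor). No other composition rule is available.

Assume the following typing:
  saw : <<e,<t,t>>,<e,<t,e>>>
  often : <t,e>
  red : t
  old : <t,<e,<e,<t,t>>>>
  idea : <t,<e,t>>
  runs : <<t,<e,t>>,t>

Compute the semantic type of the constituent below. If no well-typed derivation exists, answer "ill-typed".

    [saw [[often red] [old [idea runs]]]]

<e,<t,e>>

At [often red], often : <t,e> takes red : t, giving e.
At [idea runs], runs : <<t,<e,t>>,t> takes idea : <t,<e,t>>, giving t.
At [old [idea runs]], old : <t,<e,<e,<t,t>>>> takes [idea runs] : t, giving <e,<e,<t,t>>>.
At [[often red] [old [idea runs]]], [old [idea runs]] : <e,<e,<t,t>>> takes [often red] : e, giving <e,<t,t>>.
At [saw [[often red] [old [idea runs]]]], saw : <<e,<t,t>>,<e,<t,e>>> takes [[often red] [old [idea runs]]] : <e,<t,t>>, giving <e,<t,e>>.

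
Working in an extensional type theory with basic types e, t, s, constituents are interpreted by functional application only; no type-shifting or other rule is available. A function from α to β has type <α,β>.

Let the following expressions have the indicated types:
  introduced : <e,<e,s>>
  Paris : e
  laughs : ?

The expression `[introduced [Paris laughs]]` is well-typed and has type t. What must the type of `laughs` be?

<e,<<e,<e,s>>,t>>

At [introduced [Paris laughs]] (required: t): introduced is <e,<e,s>>, which is not a function with range t; hence [Paris laughs] is the functor — type <<e,<e,s>>,t>.
At [Paris laughs] (required: <<e,<e,s>>,t>): Paris is e, which is not a function with range <<e,<e,s>>,t>; hence laughs is the functor — type <e,<<e,<e,s>>,t>>.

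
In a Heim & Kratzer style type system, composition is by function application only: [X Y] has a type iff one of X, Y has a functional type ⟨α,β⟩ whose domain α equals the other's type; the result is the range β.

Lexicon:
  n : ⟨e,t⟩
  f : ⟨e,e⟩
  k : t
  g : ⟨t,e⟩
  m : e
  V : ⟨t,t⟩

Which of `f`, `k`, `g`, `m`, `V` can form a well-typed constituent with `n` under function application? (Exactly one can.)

f : ⟨e,e⟩ — n needs e; f needs e; neither fits.
k : t — n needs e; k needs nothing (atomic); neither fits.
g : ⟨t,e⟩ — n needs e; g needs t; neither fits.
m — combines: n : ⟨e,t⟩ takes m : e as argument, giving t.
V : ⟨t,t⟩ — n needs e; V needs t; neither fits.

m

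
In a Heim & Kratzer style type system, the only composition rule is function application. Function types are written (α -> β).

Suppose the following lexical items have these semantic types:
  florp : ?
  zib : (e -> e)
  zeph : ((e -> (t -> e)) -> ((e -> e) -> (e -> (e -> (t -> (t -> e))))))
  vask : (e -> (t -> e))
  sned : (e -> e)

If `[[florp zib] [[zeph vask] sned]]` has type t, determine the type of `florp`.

[[florp zib] [[zeph vask] sned]] is required to be t. [[zeph vask] sned] : (e -> (e -> (t -> (t -> e)))) cannot yield t as functor, so [florp zib] : ((e -> (e -> (t -> (t -> e)))) -> t).
[florp zib] is required to be ((e -> (e -> (t -> (t -> e)))) -> t). zib : (e -> e) cannot yield ((e -> (e -> (t -> (t -> e)))) -> t) as functor, so florp : ((e -> e) -> ((e -> (e -> (t -> (t -> e)))) -> t)).

((e -> e) -> ((e -> (e -> (t -> (t -> e)))) -> t))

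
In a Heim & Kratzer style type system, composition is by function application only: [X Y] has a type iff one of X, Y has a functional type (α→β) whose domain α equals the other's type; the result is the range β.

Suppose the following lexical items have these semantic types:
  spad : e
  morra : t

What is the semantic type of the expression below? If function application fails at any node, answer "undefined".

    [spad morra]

At [spad morra]: neither e nor t can take the other as argument; the node is ill-typed.

undefined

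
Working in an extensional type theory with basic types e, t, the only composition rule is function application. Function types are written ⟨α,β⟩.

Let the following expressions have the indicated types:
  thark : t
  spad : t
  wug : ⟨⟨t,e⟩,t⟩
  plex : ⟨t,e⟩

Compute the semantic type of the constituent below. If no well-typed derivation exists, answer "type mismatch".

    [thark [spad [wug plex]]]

type mismatch

[wug plex] — wug of type ⟨⟨t,e⟩,t⟩ combines with plex of type ⟨t,e⟩: type t.
[spad [wug plex]]: t and t cannot combine by function application — type clash.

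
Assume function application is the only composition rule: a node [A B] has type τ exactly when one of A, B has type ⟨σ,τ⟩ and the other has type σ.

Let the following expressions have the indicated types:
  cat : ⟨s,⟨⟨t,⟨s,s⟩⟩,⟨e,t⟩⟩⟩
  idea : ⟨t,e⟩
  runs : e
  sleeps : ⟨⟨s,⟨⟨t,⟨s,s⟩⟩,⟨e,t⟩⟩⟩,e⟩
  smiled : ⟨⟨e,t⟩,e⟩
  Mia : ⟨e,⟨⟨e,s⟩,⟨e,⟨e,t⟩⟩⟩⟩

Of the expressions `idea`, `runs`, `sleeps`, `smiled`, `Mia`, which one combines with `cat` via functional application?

sleeps

idea : ⟨t,e⟩ — no; cat wants s, and idea wants t.
runs : e — no; cat wants s, and runs wants nothing (atomic).
sleeps — combines: sleeps : ⟨⟨s,⟨⟨t,⟨s,s⟩⟩,⟨e,t⟩⟩⟩,e⟩ takes cat : ⟨s,⟨⟨t,⟨s,s⟩⟩,⟨e,t⟩⟩⟩ as argument, giving e.
smiled : ⟨⟨e,t⟩,e⟩ — no; cat wants s, and smiled wants ⟨e,t⟩.
Mia : ⟨e,⟨⟨e,s⟩,⟨e,⟨e,t⟩⟩⟩⟩ — no; cat wants s, and Mia wants e.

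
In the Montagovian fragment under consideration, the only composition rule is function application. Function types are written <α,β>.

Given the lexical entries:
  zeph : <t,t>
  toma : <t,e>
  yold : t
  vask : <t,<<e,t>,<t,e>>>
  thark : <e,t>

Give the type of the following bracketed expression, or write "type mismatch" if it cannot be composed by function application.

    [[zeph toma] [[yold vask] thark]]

At [zeph toma]: neither <t,t> nor <t,e> can take the other as argument; the node is ill-typed.

type mismatch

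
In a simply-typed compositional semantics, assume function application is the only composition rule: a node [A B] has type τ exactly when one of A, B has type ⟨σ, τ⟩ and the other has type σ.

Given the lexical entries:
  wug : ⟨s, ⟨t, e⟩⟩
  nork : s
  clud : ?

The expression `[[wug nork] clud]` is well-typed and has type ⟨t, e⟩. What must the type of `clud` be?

[[wug nork] clud] is required to be ⟨t, e⟩. [wug nork] : ⟨t, e⟩ cannot yield ⟨t, e⟩ as functor, so clud : ⟨⟨t, e⟩, ⟨t, e⟩⟩.

⟨⟨t, e⟩, ⟨t, e⟩⟩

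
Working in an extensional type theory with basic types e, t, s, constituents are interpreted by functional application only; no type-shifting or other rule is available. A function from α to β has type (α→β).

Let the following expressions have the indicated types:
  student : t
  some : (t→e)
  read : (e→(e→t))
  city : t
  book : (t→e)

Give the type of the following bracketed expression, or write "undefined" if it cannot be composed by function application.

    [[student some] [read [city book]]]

t

[student some]: (t→e) applied to t yields e.
[city book]: (t→e) applied to t yields e.
[read [city book]]: (e→(e→t)) applied to e yields (e→t).
[[student some] [read [city book]]]: (e→t) applied to e yields t.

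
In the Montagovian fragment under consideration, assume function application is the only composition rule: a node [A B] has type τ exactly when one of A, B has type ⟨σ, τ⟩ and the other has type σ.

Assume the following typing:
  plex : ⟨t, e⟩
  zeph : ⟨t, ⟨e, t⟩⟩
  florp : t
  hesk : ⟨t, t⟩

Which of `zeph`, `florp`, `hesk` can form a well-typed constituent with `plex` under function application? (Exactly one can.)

zeph : ⟨t, ⟨e, t⟩⟩ — no; plex wants t, and zeph wants t.
florp — combines: plex : ⟨t, e⟩ takes florp : t as argument, giving e.
hesk : ⟨t, t⟩ — no; plex wants t, and hesk wants t.

florp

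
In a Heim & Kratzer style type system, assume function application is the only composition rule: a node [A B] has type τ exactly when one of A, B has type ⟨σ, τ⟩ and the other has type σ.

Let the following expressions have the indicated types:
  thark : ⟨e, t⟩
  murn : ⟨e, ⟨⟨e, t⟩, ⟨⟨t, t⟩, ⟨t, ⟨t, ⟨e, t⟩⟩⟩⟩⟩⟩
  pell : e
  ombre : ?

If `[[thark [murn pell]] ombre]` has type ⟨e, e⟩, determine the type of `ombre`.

[[thark [murn pell]] ombre] must have type ⟨e, e⟩. The sister [thark [murn pell]] has type ⟨⟨t, t⟩, ⟨t, ⟨t, ⟨e, t⟩⟩⟩⟩; that is not a function onto ⟨e, e⟩, so ombre must be the functor, of type ⟨⟨⟨t, t⟩, ⟨t, ⟨t, ⟨e, t⟩⟩⟩⟩, ⟨e, e⟩⟩.

⟨⟨⟨t, t⟩, ⟨t, ⟨t, ⟨e, t⟩⟩⟩⟩, ⟨e, e⟩⟩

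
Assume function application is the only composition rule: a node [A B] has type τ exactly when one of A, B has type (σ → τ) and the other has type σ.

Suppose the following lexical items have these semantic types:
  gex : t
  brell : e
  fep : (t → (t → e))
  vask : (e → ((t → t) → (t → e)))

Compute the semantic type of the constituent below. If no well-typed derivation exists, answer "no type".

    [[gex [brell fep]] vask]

no type

[brell fep]: e and (t → (t → e)) cannot combine by function application — type clash.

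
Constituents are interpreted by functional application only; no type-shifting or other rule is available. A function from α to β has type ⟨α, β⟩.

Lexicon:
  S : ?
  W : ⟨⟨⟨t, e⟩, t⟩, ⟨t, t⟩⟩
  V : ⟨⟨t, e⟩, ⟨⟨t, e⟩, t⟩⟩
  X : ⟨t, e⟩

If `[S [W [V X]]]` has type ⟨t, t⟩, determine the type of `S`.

For [S [W [V X]]] to have type ⟨t, t⟩ with [W [V X]] of type ⟨t, t⟩, S must be the function: S : ⟨⟨t, t⟩, ⟨t, t⟩⟩.

⟨⟨t, t⟩, ⟨t, t⟩⟩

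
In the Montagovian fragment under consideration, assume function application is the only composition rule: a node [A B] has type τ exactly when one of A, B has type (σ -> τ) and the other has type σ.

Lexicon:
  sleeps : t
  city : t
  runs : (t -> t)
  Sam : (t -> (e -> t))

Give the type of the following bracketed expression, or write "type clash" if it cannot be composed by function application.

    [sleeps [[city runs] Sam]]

type clash

[city runs]: runs is (t -> t), city is t; result t.
[[city runs] Sam]: Sam is (t -> (e -> t)), [city runs] is t; result (e -> t).
[sleeps [[city runs] Sam]]: t with (e -> t) — neither is a function whose domain matches the other; composition fails here.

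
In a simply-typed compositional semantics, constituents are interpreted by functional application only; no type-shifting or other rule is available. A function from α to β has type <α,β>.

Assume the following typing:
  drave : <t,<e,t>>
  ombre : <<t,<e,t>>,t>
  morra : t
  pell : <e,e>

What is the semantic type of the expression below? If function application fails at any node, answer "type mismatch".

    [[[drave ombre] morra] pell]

[drave ombre] — ombre of type <<t,<e,t>>,t> combines with drave of type <t,<e,t>>: type t.
At [[drave ombre] morra]: neither t nor t can take the other as argument; the node is ill-typed.

type mismatch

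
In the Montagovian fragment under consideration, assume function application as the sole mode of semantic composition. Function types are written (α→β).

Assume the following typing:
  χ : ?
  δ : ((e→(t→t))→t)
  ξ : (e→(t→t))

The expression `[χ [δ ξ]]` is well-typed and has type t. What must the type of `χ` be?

[χ [δ ξ]] must have type t. The sister [δ ξ] has type t; that is not a function onto t, so χ must be the functor, of type (t→t).

(t→t)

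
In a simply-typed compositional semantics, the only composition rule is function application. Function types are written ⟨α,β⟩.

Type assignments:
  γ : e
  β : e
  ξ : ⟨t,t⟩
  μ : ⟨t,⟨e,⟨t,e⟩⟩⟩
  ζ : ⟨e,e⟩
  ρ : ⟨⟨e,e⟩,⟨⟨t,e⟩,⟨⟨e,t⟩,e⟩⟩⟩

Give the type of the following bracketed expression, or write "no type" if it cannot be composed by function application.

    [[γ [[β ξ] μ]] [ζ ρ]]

no type

[β ξ]: e and ⟨t,t⟩ cannot combine by function application — type clash.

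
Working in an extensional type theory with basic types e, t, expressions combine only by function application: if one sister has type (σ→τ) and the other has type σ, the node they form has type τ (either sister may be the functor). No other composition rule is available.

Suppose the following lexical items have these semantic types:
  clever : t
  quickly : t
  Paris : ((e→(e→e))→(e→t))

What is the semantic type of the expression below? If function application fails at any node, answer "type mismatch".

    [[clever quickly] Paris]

type mismatch

[clever quickly]: t and t cannot combine by function application — type clash.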